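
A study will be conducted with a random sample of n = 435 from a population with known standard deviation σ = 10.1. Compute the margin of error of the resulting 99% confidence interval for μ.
Margin of error = 1.25

Margin of error = z* · σ/√n
= 2.576 · 10.1/√435
= 2.576 · 10.1/20.8567
= 1.25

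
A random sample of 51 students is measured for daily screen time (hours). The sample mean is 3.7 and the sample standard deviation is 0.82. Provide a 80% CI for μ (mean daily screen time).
(3.55, 3.85)

t-interval (σ unknown):
df = n - 1 = 50
t* = 1.299 for 80% confidence

Margin of error = t* · s/√n = 1.299 · 0.82/√51 = 0.15

CI: (3.55, 3.85)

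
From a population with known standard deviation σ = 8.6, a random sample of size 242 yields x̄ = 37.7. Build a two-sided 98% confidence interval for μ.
(36.41, 38.99)

z-interval (σ known):
z* = 2.326 for 98% confidence

Margin of error = z* · σ/√n = 2.326 · 8.6/√242 = 1.29

CI: (37.7 - 1.29, 37.7 + 1.29) = (36.41, 38.99)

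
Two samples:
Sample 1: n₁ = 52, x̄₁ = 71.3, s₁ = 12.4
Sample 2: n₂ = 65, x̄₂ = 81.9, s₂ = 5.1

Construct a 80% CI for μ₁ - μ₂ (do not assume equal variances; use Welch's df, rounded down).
(-12.97, -8.23)

Difference: x̄₁ - x̄₂ = -10.60
SE = √(s₁²/n₁ + s₂²/n₂) = √(12.4²/52 + 5.1²/65) = 1.8322
df = 64.79 → 64 (Welch–Satterthwaite, rounded down)
t* = 1.295

CI: -10.60 ± 1.295 · 1.8322 = -10.60 ± 2.37 = (-12.97, -8.23)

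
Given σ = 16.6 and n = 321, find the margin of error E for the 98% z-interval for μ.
Margin of error = 2.16

Margin of error = z* · σ/√n
= 2.326 · 16.6/√321
= 2.326 · 16.6/17.9165
= 2.16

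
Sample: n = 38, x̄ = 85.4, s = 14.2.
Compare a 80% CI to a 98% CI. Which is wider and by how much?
98% CI is wider by 5.19

df = 37
80% CI: t* = 1.305, (82.39, 88.41), width = 2 · t* · s/√n = 6.01
98% CI: t* = 2.431, (79.80, 91.00), width = 2 · t* · s/√n = 11.20

The 98% CI is wider by 11.20 - 6.01 = 5.19.
Higher confidence requires a wider interval.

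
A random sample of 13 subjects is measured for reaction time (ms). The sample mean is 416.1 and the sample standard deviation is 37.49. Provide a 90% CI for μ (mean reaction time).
(397.57, 434.63)

t-interval (σ unknown):
df = n - 1 = 12
t* = 1.782 for 90% confidence

Margin of error = t* · s/√n = 1.782 · 37.49/√13 = 18.53

CI: (397.57, 434.63)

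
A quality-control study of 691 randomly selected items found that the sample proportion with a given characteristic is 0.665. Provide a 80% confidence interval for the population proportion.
(0.642, 0.688)

Proportion CI:
SE = √(p̂(1-p̂)/n) = √(0.665 · 0.335 / 691) = 0.01796

z* = 1.282
Margin = z* · SE = 1.282 · 0.01796 = 0.0230

CI: 0.665 ± 0.0230 = (0.642, 0.688)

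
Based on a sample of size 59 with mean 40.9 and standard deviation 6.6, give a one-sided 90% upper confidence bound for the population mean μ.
μ ≤ 42.01

Upper bound (one-sided):
t* = 1.296 (one-sided for 90%)
Upper bound = x̄ + t* · s/√n = 40.9 + 1.296 · 6.6/√59 = 42.01

We are 90% confident that μ ≤ 42.01.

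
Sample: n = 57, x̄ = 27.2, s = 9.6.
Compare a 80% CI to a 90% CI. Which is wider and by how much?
90% CI is wider by 0.95

df = 56
80% CI: t* = 1.297, (25.55, 28.85), width = 2 · t* · s/√n = 3.30
90% CI: t* = 1.673, (25.07, 29.33), width = 2 · t* · s/√n = 4.25

The 90% CI is wider by 4.25 - 3.30 = 0.95.
Higher confidence requires a wider interval.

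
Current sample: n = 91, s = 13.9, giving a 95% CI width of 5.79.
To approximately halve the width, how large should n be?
n ≈ 364

CI width ∝ 1/√n
To reduce width by factor 2, need √n to grow by 2 → need 2² = 4 times as many samples.

Current: n = 91, width = 5.79
New: n = 364, width ≈ 2.87

Width reduced by factor of 5.79/2.87 = 2.02.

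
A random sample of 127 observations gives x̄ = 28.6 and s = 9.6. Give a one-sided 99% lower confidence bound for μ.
μ ≥ 26.59

Lower bound (one-sided):
t* = 2.356 (one-sided for 99%)
Lower bound = x̄ - t* · s/√n = 28.6 - 2.356 · 9.6/√127 = 26.59

We are 99% confident that μ ≥ 26.59.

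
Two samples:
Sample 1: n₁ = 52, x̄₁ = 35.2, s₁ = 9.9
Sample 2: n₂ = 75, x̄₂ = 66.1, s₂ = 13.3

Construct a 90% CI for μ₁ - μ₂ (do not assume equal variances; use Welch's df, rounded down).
(-34.31, -27.49)

Difference: x̄₁ - x̄₂ = -30.90
SE = √(s₁²/n₁ + s₂²/n₂) = √(9.9²/52 + 13.3²/75) = 2.0599
df = 124.33 → 124 (Welch–Satterthwaite, rounded down)
t* = 1.657

CI: -30.90 ± 1.657 · 2.0599 = -30.90 ± 3.41 = (-34.31, -27.49)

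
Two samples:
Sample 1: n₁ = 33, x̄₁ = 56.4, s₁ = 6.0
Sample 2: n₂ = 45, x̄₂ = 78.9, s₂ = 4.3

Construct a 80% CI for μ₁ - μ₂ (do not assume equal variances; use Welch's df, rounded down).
(-24.09, -20.91)

Difference: x̄₁ - x̄₂ = -22.50
SE = √(s₁²/n₁ + s₂²/n₂) = √(6.0²/33 + 4.3²/45) = 1.2255
df = 54.97 → 54 (Welch–Satterthwaite, rounded down)
t* = 1.297

CI: -22.50 ± 1.297 · 1.2255 = -22.50 ± 1.59 = (-24.09, -20.91)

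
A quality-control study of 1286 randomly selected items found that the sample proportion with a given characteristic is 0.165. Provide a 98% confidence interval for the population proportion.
(0.141, 0.189)

Proportion CI:
SE = √(p̂(1-p̂)/n) = √(0.165 · 0.835 / 1286) = 0.01035

z* = 2.326
Margin = z* · SE = 2.326 · 0.01035 = 0.0241

CI: 0.165 ± 0.0241 = (0.141, 0.189)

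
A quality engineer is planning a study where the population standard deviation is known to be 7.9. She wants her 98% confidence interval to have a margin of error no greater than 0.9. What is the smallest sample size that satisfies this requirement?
n ≥ 417

For margin E ≤ 0.9:
n ≥ (z* · σ / E)²
n ≥ (2.326 · 7.9 / 0.9)²
n ≥ 416.86

Minimum n = 417 (rounding up)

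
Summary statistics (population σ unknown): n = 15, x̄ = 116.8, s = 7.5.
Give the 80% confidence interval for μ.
(114.20, 119.40)

t-interval (σ unknown):
df = n - 1 = 14
t* = 1.345 for 80% confidence

Margin of error = t* · s/√n = 1.345 · 7.5/√15 = 2.60

CI: (114.20, 119.40)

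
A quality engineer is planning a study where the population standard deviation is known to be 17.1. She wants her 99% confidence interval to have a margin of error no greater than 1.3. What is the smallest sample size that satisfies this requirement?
n ≥ 1149

For margin E ≤ 1.3:
n ≥ (z* · σ / E)²
n ≥ (2.576 · 17.1 / 1.3)²
n ≥ 1148.15

Minimum n = 1149 (rounding up)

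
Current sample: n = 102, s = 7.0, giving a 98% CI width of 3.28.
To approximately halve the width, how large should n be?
n ≈ 408

CI width ∝ 1/√n
To reduce width by factor 2, need √n to grow by 2 → need 2² = 4 times as many samples.

Current: n = 102, width = 3.28
New: n = 408, width ≈ 1.62

Width reduced by factor of 3.28/1.62 = 2.02.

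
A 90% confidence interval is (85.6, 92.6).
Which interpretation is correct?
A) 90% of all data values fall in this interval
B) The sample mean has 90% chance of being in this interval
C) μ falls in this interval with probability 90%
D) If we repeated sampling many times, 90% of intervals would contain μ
D

A) Wrong — a CI is about the parameter μ, not individual data values.
B) Wrong — x̄ is observed and sits in the interval by construction.
C) Wrong — μ is fixed; the randomness lives in the interval, not in μ.
D) Correct — this is the frequentist long-run coverage interpretation.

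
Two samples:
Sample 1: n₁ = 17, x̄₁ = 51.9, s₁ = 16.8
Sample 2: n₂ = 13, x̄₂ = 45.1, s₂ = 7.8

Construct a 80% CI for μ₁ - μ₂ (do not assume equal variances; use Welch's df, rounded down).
(0.72, 12.88)

Difference: x̄₁ - x̄₂ = 6.80
SE = √(s₁²/n₁ + s₂²/n₂) = √(16.8²/17 + 7.8²/13) = 4.6133
df = 23.77 → 23 (Welch–Satterthwaite, rounded down)
t* = 1.319

CI: 6.80 ± 1.319 · 4.6133 = 6.80 ± 6.08 = (0.72, 12.88)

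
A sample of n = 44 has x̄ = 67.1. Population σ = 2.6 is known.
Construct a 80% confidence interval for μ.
(66.60, 67.60)

z-interval (σ known):
z* = 1.282 for 80% confidence

Margin of error = z* · σ/√n = 1.282 · 2.6/√44 = 0.50

CI: (67.1 - 0.50, 67.1 + 0.50) = (66.60, 67.60)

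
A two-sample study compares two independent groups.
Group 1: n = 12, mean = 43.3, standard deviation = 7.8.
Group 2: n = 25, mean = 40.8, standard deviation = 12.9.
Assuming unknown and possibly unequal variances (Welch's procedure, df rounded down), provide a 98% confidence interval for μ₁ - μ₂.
(-5.89, 10.89)

Difference: x̄₁ - x̄₂ = 2.50
SE = √(s₁²/n₁ + s₂²/n₂) = √(7.8²/12 + 12.9²/25) = 3.4244
df = 32.87 → 32 (Welch–Satterthwaite, rounded down)
t* = 2.449

CI: 2.50 ± 2.449 · 3.4244 = 2.50 ± 8.39 = (-5.89, 10.89)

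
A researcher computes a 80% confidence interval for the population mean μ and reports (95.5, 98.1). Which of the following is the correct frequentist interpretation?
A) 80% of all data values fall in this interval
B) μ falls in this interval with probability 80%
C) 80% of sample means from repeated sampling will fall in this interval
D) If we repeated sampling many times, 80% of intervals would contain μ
D

A) Wrong — a CI is about the parameter μ, not individual data values.
B) Wrong — μ is fixed; the randomness lives in the interval, not in μ.
C) Wrong — coverage applies to intervals containing μ, not to future x̄ values.
D) Correct — this is the frequentist long-run coverage interpretation.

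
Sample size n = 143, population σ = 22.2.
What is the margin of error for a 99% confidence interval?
Margin of error = 4.78

Margin of error = z* · σ/√n
= 2.576 · 22.2/√143
= 2.576 · 22.2/11.9583
= 4.78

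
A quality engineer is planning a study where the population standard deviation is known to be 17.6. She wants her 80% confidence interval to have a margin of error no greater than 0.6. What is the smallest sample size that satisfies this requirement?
n ≥ 1415

For margin E ≤ 0.6:
n ≥ (z* · σ / E)²
n ≥ (1.282 · 17.6 / 0.6)²
n ≥ 1414.16

Minimum n = 1415 (rounding up)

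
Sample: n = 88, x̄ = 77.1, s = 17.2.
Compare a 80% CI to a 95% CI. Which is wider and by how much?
95% CI is wider by 2.56

df = 87
80% CI: t* = 1.291, (74.73, 79.47), width = 2 · t* · s/√n = 4.73
95% CI: t* = 1.988, (73.45, 80.75), width = 2 · t* · s/√n = 7.29

The 95% CI is wider by 7.29 - 4.73 = 2.56.
Higher confidence requires a wider interval.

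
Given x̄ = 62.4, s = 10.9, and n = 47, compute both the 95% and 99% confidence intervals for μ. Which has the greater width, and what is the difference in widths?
99% CI is wider by 2.14

df = 46
95% CI: t* = 2.013, (59.20, 65.60), width = 2 · t* · s/√n = 6.40
99% CI: t* = 2.687, (58.13, 66.67), width = 2 · t* · s/√n = 8.54

The 99% CI is wider by 8.54 - 6.40 = 2.14.
Higher confidence requires a wider interval.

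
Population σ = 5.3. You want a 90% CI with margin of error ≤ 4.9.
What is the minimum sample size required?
n ≥ 4

For margin E ≤ 4.9:
n ≥ (z* · σ / E)²
n ≥ (1.645 · 5.3 / 4.9)²
n ≥ 3.17

Minimum n = 4 (rounding up)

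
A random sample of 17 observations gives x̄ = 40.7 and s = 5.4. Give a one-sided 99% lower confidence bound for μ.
μ ≥ 37.32

Lower bound (one-sided):
t* = 2.583 (one-sided for 99%)
Lower bound = x̄ - t* · s/√n = 40.7 - 2.583 · 5.4/√17 = 37.32

We are 99% confident that μ ≥ 37.32.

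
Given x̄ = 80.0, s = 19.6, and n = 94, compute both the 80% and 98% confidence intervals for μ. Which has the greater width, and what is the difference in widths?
98% CI is wider by 4.35

df = 93
80% CI: t* = 1.291, (77.39, 82.61), width = 2 · t* · s/√n = 5.22
98% CI: t* = 2.367, (75.21, 84.79), width = 2 · t* · s/√n = 9.57

The 98% CI is wider by 9.57 - 5.22 = 4.35.
Higher confidence requires a wider interval.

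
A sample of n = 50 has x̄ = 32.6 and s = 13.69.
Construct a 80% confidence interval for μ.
(30.09, 35.11)

t-interval (σ unknown):
df = n - 1 = 49
t* = 1.299 for 80% confidence

Margin of error = t* · s/√n = 1.299 · 13.69/√50 = 2.51

CI: (30.09, 35.11)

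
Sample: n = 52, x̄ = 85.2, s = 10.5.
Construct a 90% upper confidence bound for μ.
μ ≤ 87.09

Upper bound (one-sided):
t* = 1.298 (one-sided for 90%)
Upper bound = x̄ + t* · s/√n = 85.2 + 1.298 · 10.5/√52 = 87.09

We are 90% confident that μ ≤ 87.09.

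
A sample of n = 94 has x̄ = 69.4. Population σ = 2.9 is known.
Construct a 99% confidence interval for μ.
(68.63, 70.17)

z-interval (σ known):
z* = 2.576 for 99% confidence

Margin of error = z* · σ/√n = 2.576 · 2.9/√94 = 0.77

CI: (69.4 - 0.77, 69.4 + 0.77) = (68.63, 70.17)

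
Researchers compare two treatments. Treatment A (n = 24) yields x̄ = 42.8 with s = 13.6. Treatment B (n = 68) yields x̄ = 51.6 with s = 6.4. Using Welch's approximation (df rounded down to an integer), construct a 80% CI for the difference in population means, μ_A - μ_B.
(-12.59, -5.01)

Difference: x̄₁ - x̄₂ = -8.80
SE = √(s₁²/n₁ + s₂²/n₂) = √(13.6²/24 + 6.4²/68) = 2.8825
df = 26.68 → 26 (Welch–Satterthwaite, rounded down)
t* = 1.315

CI: -8.80 ± 1.315 · 2.8825 = -8.80 ± 3.79 = (-12.59, -5.01)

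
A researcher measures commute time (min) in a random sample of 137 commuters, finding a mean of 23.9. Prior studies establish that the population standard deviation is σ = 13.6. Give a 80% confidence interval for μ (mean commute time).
(22.41, 25.39)

z-interval (σ known):
z* = 1.282 for 80% confidence

Margin of error = z* · σ/√n = 1.282 · 13.6/√137 = 1.49

CI: (23.9 - 1.49, 23.9 + 1.49) = (22.41, 25.39)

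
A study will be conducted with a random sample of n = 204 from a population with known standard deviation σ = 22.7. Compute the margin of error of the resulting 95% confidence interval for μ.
Margin of error = 3.12

Margin of error = z* · σ/√n
= 1.960 · 22.7/√204
= 1.960 · 22.7/14.2829
= 3.12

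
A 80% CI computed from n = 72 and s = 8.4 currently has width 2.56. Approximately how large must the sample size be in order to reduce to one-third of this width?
n ≈ 648

CI width ∝ 1/√n
To reduce width by factor 3, need √n to grow by 3 → need 3² = 9 times as many samples.

Current: n = 72, width = 2.56
New: n = 648, width ≈ 0.85

Width reduced by factor of 2.56/0.85 = 3.01.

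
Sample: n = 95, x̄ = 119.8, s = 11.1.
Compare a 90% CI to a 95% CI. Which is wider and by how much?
95% CI is wider by 0.74

df = 94
90% CI: t* = 1.661, (117.91, 121.69), width = 2 · t* · s/√n = 3.78
95% CI: t* = 1.986, (117.54, 122.06), width = 2 · t* · s/√n = 4.52

The 95% CI is wider by 4.52 - 3.78 = 0.74.
Higher confidence requires a wider interval.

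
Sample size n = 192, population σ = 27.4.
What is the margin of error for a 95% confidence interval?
Margin of error = 3.88

Margin of error = z* · σ/√n
= 1.960 · 27.4/√192
= 1.960 · 27.4/13.8564
= 3.88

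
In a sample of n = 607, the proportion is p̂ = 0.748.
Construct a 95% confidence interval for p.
(0.713, 0.783)

Proportion CI:
SE = √(p̂(1-p̂)/n) = √(0.748 · 0.252 / 607) = 0.01762

z* = 1.960
Margin = z* · SE = 1.960 · 0.01762 = 0.0345

CI: 0.748 ± 0.0345 = (0.713, 0.783)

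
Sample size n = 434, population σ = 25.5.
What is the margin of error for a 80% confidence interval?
Margin of error = 1.57

Margin of error = z* · σ/√n
= 1.282 · 25.5/√434
= 1.282 · 25.5/20.8327
= 1.57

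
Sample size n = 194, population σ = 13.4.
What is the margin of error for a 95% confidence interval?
Margin of error = 1.89

Margin of error = z* · σ/√n
= 1.960 · 13.4/√194
= 1.960 · 13.4/13.9284
= 1.89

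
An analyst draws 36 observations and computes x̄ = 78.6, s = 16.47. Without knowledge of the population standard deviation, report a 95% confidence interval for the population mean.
(73.03, 84.17)

t-interval (σ unknown):
df = n - 1 = 35
t* = 2.030 for 95% confidence

Margin of error = t* · s/√n = 2.030 · 16.47/√36 = 5.57

CI: (73.03, 84.17)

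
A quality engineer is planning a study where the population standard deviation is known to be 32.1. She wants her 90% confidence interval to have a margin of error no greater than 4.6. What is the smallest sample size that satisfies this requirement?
n ≥ 132

For margin E ≤ 4.6:
n ≥ (z* · σ / E)²
n ≥ (1.645 · 32.1 / 4.6)²
n ≥ 131.77

Minimum n = 132 (rounding up)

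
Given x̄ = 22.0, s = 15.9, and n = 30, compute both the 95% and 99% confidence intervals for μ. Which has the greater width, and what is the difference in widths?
99% CI is wider by 4.13

df = 29
95% CI: t* = 2.045, (16.06, 27.94), width = 2 · t* · s/√n = 11.87
99% CI: t* = 2.756, (14.00, 30.00), width = 2 · t* · s/√n = 16.00

The 99% CI is wider by 16.00 - 11.87 = 4.13.
Higher confidence requires a wider interval.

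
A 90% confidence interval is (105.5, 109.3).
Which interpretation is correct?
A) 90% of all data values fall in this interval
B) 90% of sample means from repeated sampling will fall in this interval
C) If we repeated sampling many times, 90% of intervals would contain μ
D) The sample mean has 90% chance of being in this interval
C

A) Wrong — a CI is about the parameter μ, not individual data values.
B) Wrong — coverage applies to intervals containing μ, not to future x̄ values.
C) Correct — this is the frequentist long-run coverage interpretation.
D) Wrong — x̄ is observed and sits in the interval by construction.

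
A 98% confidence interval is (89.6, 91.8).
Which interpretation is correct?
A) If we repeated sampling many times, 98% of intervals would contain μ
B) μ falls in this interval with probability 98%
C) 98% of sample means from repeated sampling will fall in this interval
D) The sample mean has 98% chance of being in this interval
A

A) Correct — this is the frequentist long-run coverage interpretation.
B) Wrong — μ is fixed; the randomness lives in the interval, not in μ.
C) Wrong — coverage applies to intervals containing μ, not to future x̄ values.
D) Wrong — x̄ is observed and sits in the interval by construction.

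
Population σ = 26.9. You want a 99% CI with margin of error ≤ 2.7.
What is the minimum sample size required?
n ≥ 659

For margin E ≤ 2.7:
n ≥ (z* · σ / E)²
n ≥ (2.576 · 26.9 / 2.7)²
n ≥ 658.67

Minimum n = 659 (rounding up)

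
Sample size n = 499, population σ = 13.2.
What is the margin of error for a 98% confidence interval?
Margin of error = 1.37

Margin of error = z* · σ/√n
= 2.326 · 13.2/√499
= 2.326 · 13.2/22.3383
= 1.37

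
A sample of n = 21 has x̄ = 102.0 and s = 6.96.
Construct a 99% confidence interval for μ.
(97.68, 106.32)

t-interval (σ unknown):
df = n - 1 = 20
t* = 2.845 for 99% confidence

Margin of error = t* · s/√n = 2.845 · 6.96/√21 = 4.32

CI: (97.68, 106.32)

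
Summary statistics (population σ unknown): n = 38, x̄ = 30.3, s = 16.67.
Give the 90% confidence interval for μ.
(25.74, 34.86)

t-interval (σ unknown):
df = n - 1 = 37
t* = 1.687 for 90% confidence

Margin of error = t* · s/√n = 1.687 · 16.67/√38 = 4.56

CI: (25.74, 34.86)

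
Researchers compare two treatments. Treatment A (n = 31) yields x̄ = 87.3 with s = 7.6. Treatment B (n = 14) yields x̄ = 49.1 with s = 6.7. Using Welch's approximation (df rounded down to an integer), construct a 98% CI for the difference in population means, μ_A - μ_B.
(32.65, 43.75)

Difference: x̄₁ - x̄₂ = 38.20
SE = √(s₁²/n₁ + s₂²/n₂) = √(7.6²/31 + 6.7²/14) = 2.2516
df = 28.35 → 28 (Welch–Satterthwaite, rounded down)
t* = 2.467

CI: 38.20 ± 2.467 · 2.2516 = 38.20 ± 5.55 = (32.65, 43.75)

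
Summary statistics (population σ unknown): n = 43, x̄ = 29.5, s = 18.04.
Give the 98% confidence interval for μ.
(22.85, 36.15)

t-interval (σ unknown):
df = n - 1 = 42
t* = 2.418 for 98% confidence

Margin of error = t* · s/√n = 2.418 · 18.04/√43 = 6.65

CI: (22.85, 36.15)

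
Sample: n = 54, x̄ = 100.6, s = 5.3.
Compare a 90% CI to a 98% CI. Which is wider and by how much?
98% CI is wider by 1.05

df = 53
90% CI: t* = 1.674, (99.39, 101.81), width = 2 · t* · s/√n = 2.41
98% CI: t* = 2.399, (98.87, 102.33), width = 2 · t* · s/√n = 3.46

The 98% CI is wider by 3.46 - 2.41 = 1.05.
Higher confidence requires a wider interval.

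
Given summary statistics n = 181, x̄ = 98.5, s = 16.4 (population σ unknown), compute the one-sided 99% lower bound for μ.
μ ≥ 95.64

Lower bound (one-sided):
t* = 2.347 (one-sided for 99%)
Lower bound = x̄ - t* · s/√n = 98.5 - 2.347 · 16.4/√181 = 95.64

We are 99% confident that μ ≥ 95.64.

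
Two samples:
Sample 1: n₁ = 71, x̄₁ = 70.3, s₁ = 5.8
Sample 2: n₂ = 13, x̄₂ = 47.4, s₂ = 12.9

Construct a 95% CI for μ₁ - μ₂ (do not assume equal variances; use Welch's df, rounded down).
(14.96, 30.84)

Difference: x̄₁ - x̄₂ = 22.90
SE = √(s₁²/n₁ + s₂²/n₂) = √(5.8²/71 + 12.9²/13) = 3.6434
df = 12.90 → 12 (Welch–Satterthwaite, rounded down)
t* = 2.179

CI: 22.90 ± 2.179 · 3.6434 = 22.90 ± 7.94 = (14.96, 30.84)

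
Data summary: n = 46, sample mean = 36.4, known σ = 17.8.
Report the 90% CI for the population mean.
(32.08, 40.72)

z-interval (σ known):
z* = 1.645 for 90% confidence

Margin of error = z* · σ/√n = 1.645 · 17.8/√46 = 4.32

CI: (36.4 - 4.32, 36.4 + 4.32) = (32.08, 40.72)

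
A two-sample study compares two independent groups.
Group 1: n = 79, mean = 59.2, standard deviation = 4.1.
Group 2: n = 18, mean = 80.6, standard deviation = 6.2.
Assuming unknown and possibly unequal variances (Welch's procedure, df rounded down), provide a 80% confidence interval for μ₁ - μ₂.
(-23.43, -19.37)

Difference: x̄₁ - x̄₂ = -21.40
SE = √(s₁²/n₁ + s₂²/n₂) = √(4.1²/79 + 6.2²/18) = 1.5324
df = 20.51 → 20 (Welch–Satterthwaite, rounded down)
t* = 1.325

CI: -21.40 ± 1.325 · 1.5324 = -21.40 ± 2.03 = (-23.43, -19.37)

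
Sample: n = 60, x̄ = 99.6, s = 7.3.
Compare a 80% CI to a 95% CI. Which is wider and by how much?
95% CI is wider by 1.33

df = 59
80% CI: t* = 1.296, (98.38, 100.82), width = 2 · t* · s/√n = 2.44
95% CI: t* = 2.001, (97.71, 101.49), width = 2 · t* · s/√n = 3.77

The 95% CI is wider by 3.77 - 2.44 = 1.33.
Higher confidence requires a wider interval.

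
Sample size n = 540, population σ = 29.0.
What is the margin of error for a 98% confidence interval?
Margin of error = 2.90

Margin of error = z* · σ/√n
= 2.326 · 29.0/√540
= 2.326 · 29.0/23.2379
= 2.90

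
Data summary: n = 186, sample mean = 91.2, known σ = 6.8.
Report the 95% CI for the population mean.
(90.22, 92.18)

z-interval (σ known):
z* = 1.960 for 95% confidence

Margin of error = z* · σ/√n = 1.960 · 6.8/√186 = 0.98

CI: (91.2 - 0.98, 91.2 + 0.98) = (90.22, 92.18)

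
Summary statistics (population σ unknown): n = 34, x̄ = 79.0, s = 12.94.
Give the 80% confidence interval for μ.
(76.10, 81.90)

t-interval (σ unknown):
df = n - 1 = 33
t* = 1.308 for 80% confidence

Margin of error = t* · s/√n = 1.308 · 12.94/√34 = 2.90

CI: (76.10, 81.90)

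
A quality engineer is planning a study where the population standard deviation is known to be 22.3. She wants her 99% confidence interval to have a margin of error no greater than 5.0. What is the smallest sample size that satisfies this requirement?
n ≥ 132

For margin E ≤ 5.0:
n ≥ (z* · σ / E)²
n ≥ (2.576 · 22.3 / 5.0)²
n ≥ 132.00

Minimum n = 132 (rounding up)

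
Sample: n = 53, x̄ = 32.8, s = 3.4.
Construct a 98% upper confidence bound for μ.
μ ≤ 33.78

Upper bound (one-sided):
t* = 2.107 (one-sided for 98%)
Upper bound = x̄ + t* · s/√n = 32.8 + 2.107 · 3.4/√53 = 33.78

We are 98% confident that μ ≤ 33.78.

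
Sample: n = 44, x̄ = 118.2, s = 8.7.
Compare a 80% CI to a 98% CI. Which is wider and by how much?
98% CI is wider by 2.92

df = 43
80% CI: t* = 1.302, (116.49, 119.91), width = 2 · t* · s/√n = 3.42
98% CI: t* = 2.416, (115.03, 121.37), width = 2 · t* · s/√n = 6.34

The 98% CI is wider by 6.34 - 3.42 = 2.92.
Higher confidence requires a wider interval.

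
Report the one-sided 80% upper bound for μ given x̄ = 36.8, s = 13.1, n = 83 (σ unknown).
μ ≤ 38.02

Upper bound (one-sided):
t* = 0.846 (one-sided for 80%)
Upper bound = x̄ + t* · s/√n = 36.8 + 0.846 · 13.1/√83 = 38.02

We are 80% confident that μ ≤ 38.02.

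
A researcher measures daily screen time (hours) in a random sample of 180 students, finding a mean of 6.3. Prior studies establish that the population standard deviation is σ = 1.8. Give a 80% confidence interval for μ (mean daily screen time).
(6.13, 6.47)

z-interval (σ known):
z* = 1.282 for 80% confidence

Margin of error = z* · σ/√n = 1.282 · 1.8/√180 = 0.17

CI: (6.3 - 0.17, 6.3 + 0.17) = (6.13, 6.47)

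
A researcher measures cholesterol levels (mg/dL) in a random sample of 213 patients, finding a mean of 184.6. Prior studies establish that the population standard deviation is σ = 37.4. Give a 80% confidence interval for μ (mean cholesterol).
(181.31, 187.89)

z-interval (σ known):
z* = 1.282 for 80% confidence

Margin of error = z* · σ/√n = 1.282 · 37.4/√213 = 3.29

CI: (184.6 - 3.29, 184.6 + 3.29) = (181.31, 187.89)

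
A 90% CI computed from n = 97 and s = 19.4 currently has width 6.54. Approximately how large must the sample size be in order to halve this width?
n ≈ 388

CI width ∝ 1/√n
To reduce width by factor 2, need √n to grow by 2 → need 2² = 4 times as many samples.

Current: n = 97, width = 6.54
New: n = 388, width ≈ 3.25

Width reduced by factor of 6.54/3.25 = 2.01.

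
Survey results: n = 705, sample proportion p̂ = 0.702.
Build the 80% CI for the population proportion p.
(0.680, 0.724)

Proportion CI:
SE = √(p̂(1-p̂)/n) = √(0.702 · 0.298 / 705) = 0.01723

z* = 1.282
Margin = z* · SE = 1.282 · 0.01723 = 0.0221

CI: 0.702 ± 0.0221 = (0.680, 0.724)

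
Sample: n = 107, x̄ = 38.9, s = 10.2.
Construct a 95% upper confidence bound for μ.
μ ≤ 40.54

Upper bound (one-sided):
t* = 1.659 (one-sided for 95%)
Upper bound = x̄ + t* · s/√n = 38.9 + 1.659 · 10.2/√107 = 40.54

We are 95% confident that μ ≤ 40.54.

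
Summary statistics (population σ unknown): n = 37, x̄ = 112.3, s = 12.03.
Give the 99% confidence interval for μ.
(106.92, 117.68)

t-interval (σ unknown):
df = n - 1 = 36
t* = 2.719 for 99% confidence

Margin of error = t* · s/√n = 2.719 · 12.03/√37 = 5.38

CI: (106.92, 117.68)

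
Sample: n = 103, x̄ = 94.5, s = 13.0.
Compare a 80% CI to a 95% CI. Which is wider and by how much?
95% CI is wider by 1.78

df = 102
80% CI: t* = 1.290, (92.85, 96.15), width = 2 · t* · s/√n = 3.30
95% CI: t* = 1.983, (91.96, 97.04), width = 2 · t* · s/√n = 5.08

The 95% CI is wider by 5.08 - 3.30 = 1.78.
Higher confidence requires a wider interval.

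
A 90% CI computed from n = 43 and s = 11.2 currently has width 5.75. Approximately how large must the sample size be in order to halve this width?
n ≈ 172

CI width ∝ 1/√n
To reduce width by factor 2, need √n to grow by 2 → need 2² = 4 times as many samples.

Current: n = 43, width = 5.75
New: n = 172, width ≈ 2.83

Width reduced by factor of 5.75/2.83 = 2.03.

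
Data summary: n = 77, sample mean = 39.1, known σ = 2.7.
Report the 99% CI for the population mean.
(38.31, 39.89)

z-interval (σ known):
z* = 2.576 for 99% confidence

Margin of error = z* · σ/√n = 2.576 · 2.7/√77 = 0.79

CI: (39.1 - 0.79, 39.1 + 0.79) = (38.31, 39.89)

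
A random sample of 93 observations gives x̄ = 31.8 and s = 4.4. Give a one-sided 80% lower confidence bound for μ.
μ ≥ 31.41

Lower bound (one-sided):
t* = 0.846 (one-sided for 80%)
Lower bound = x̄ - t* · s/√n = 31.8 - 0.846 · 4.4/√93 = 31.41

We are 80% confident that μ ≥ 31.41.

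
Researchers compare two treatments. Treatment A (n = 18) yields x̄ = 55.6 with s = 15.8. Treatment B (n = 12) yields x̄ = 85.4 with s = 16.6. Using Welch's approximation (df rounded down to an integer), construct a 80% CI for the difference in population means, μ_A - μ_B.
(-37.82, -21.78)

Difference: x̄₁ - x̄₂ = -29.80
SE = √(s₁²/n₁ + s₂²/n₂) = √(15.8²/18 + 16.6²/12) = 6.0690
df = 22.90 → 22 (Welch–Satterthwaite, rounded down)
t* = 1.321

CI: -29.80 ± 1.321 · 6.0690 = -29.80 ± 8.02 = (-37.82, -21.78)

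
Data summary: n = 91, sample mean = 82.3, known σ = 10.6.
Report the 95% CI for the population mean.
(80.12, 84.48)

z-interval (σ known):
z* = 1.960 for 95% confidence

Margin of error = z* · σ/√n = 1.960 · 10.6/√91 = 2.18

CI: (82.3 - 2.18, 82.3 + 2.18) = (80.12, 84.48)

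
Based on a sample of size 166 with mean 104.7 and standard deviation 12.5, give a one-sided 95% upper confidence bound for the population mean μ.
μ ≤ 106.30

Upper bound (one-sided):
t* = 1.654 (one-sided for 95%)
Upper bound = x̄ + t* · s/√n = 104.7 + 1.654 · 12.5/√166 = 106.30

We are 95% confident that μ ≤ 106.30.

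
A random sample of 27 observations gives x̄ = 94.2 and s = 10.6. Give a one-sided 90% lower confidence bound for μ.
μ ≥ 91.52

Lower bound (one-sided):
t* = 1.315 (one-sided for 90%)
Lower bound = x̄ - t* · s/√n = 94.2 - 1.315 · 10.6/√27 = 91.52

We are 90% confident that μ ≥ 91.52.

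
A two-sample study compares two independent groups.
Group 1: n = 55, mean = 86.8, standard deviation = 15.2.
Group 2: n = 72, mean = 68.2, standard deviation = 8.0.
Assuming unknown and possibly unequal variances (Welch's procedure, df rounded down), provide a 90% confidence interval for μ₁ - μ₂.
(14.84, 22.36)

Difference: x̄₁ - x̄₂ = 18.60
SE = √(s₁²/n₁ + s₂²/n₂) = √(15.2²/55 + 8.0²/72) = 2.2560
df = 76.66 → 76 (Welch–Satterthwaite, rounded down)
t* = 1.665

CI: 18.60 ± 1.665 · 2.2560 = 18.60 ± 3.76 = (14.84, 22.36)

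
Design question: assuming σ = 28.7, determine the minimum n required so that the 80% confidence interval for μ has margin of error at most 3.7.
n ≥ 99

For margin E ≤ 3.7:
n ≥ (z* · σ / E)²
n ≥ (1.282 · 28.7 / 3.7)²
n ≥ 98.89

Minimum n = 99 (rounding up)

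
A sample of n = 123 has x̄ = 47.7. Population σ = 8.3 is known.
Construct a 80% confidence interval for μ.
(46.74, 48.66)

z-interval (σ known):
z* = 1.282 for 80% confidence

Margin of error = z* · σ/√n = 1.282 · 8.3/√123 = 0.96

CI: (47.7 - 0.96, 47.7 + 0.96) = (46.74, 48.66)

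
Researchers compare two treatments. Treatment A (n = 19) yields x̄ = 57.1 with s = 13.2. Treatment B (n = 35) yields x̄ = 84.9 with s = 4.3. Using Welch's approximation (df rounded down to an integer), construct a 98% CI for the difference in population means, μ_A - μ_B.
(-35.67, -19.93)

Difference: x̄₁ - x̄₂ = -27.80
SE = √(s₁²/n₁ + s₂²/n₂) = √(13.2²/19 + 4.3²/35) = 3.1143
df = 20.10 → 20 (Welch–Satterthwaite, rounded down)
t* = 2.528

CI: -27.80 ± 2.528 · 3.1143 = -27.80 ± 7.87 = (-35.67, -19.93)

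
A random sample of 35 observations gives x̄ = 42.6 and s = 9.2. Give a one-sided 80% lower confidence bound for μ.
μ ≥ 41.28

Lower bound (one-sided):
t* = 0.852 (one-sided for 80%)
Lower bound = x̄ - t* · s/√n = 42.6 - 0.852 · 9.2/√35 = 41.28

We are 80% confident that μ ≥ 41.28.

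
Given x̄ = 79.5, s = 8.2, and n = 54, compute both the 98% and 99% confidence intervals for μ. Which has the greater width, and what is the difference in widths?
99% CI is wider by 0.61

df = 53
98% CI: t* = 2.399, (76.82, 82.18), width = 2 · t* · s/√n = 5.35
99% CI: t* = 2.672, (76.52, 82.48), width = 2 · t* · s/√n = 5.96

The 99% CI is wider by 5.96 - 5.35 = 0.61.
Higher confidence requires a wider interval.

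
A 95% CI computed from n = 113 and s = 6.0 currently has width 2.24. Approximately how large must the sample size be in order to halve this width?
n ≈ 452

CI width ∝ 1/√n
To reduce width by factor 2, need √n to grow by 2 → need 2² = 4 times as many samples.

Current: n = 113, width = 2.24
New: n = 452, width ≈ 1.11

Width reduced by factor of 2.24/1.11 = 2.02.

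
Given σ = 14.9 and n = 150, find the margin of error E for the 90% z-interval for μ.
Margin of error = 2.00

Margin of error = z* · σ/√n
= 1.645 · 14.9/√150
= 1.645 · 14.9/12.2474
= 2.00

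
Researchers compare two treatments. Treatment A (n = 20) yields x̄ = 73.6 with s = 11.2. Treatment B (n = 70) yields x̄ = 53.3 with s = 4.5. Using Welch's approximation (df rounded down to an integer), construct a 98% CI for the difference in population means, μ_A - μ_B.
(13.82, 26.78)

Difference: x̄₁ - x̄₂ = 20.30
SE = √(s₁²/n₁ + s₂²/n₂) = √(11.2²/20 + 4.5²/70) = 2.5615
df = 20.78 → 20 (Welch–Satterthwaite, rounded down)
t* = 2.528

CI: 20.30 ± 2.528 · 2.5615 = 20.30 ± 6.48 = (13.82, 26.78)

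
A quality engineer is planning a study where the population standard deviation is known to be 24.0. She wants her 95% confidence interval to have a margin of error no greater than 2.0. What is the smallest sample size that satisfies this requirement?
n ≥ 554

For margin E ≤ 2.0:
n ≥ (z* · σ / E)²
n ≥ (1.960 · 24.0 / 2.0)²
n ≥ 553.19

Minimum n = 554 (rounding up)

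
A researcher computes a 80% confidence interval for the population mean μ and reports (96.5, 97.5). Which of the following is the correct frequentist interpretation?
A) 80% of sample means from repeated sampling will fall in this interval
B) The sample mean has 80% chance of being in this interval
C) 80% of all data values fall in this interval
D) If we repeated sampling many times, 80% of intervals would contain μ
D

A) Wrong — coverage applies to intervals containing μ, not to future x̄ values.
B) Wrong — x̄ is observed and sits in the interval by construction.
C) Wrong — a CI is about the parameter μ, not individual data values.
D) Correct — this is the frequentist long-run coverage interpretation.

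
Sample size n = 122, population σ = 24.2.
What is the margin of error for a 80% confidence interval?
Margin of error = 2.81

Margin of error = z* · σ/√n
= 1.282 · 24.2/√122
= 1.282 · 24.2/11.0454
= 2.81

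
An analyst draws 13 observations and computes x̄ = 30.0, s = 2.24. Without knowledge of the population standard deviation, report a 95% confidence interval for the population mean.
(28.65, 31.35)

t-interval (σ unknown):
df = n - 1 = 12
t* = 2.179 for 95% confidence

Margin of error = t* · s/√n = 2.179 · 2.24/√13 = 1.35

CI: (28.65, 31.35)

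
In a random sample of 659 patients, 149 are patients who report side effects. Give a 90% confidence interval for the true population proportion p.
(0.199, 0.253)

Proportion CI:
p̂ = 149/659 = 0.22610
SE = √(p̂(1-p̂)/n) = √(0.22610 · 0.77390 / 659) = 0.01629

z* = 1.645
Margin = z* · SE = 1.645 · 0.01629 = 0.0268

CI: 0.22610 ± 0.0268 = (0.199, 0.253)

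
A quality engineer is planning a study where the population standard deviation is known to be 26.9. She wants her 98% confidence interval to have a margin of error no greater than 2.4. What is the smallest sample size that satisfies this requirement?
n ≥ 680

For margin E ≤ 2.4:
n ≥ (z* · σ / E)²
n ≥ (2.326 · 26.9 / 2.4)²
n ≥ 679.68

Minimum n = 680 (rounding up)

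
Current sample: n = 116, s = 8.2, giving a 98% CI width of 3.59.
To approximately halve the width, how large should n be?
n ≈ 464

CI width ∝ 1/√n
To reduce width by factor 2, need √n to grow by 2 → need 2² = 4 times as many samples.

Current: n = 116, width = 3.59
New: n = 464, width ≈ 1.78

Width reduced by factor of 3.59/1.78 = 2.02.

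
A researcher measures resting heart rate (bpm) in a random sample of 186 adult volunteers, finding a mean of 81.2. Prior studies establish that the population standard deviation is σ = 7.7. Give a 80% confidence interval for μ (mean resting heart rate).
(80.48, 81.92)

z-interval (σ known):
z* = 1.282 for 80% confidence

Margin of error = z* · σ/√n = 1.282 · 7.7/√186 = 0.72

CI: (81.2 - 0.72, 81.2 + 0.72) = (80.48, 81.92)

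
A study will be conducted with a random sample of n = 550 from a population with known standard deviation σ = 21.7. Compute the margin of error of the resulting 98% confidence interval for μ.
Margin of error = 2.15

Margin of error = z* · σ/√n
= 2.326 · 21.7/√550
= 2.326 · 21.7/23.4521
= 2.15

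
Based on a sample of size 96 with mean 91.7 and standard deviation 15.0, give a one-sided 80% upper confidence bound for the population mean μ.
μ ≤ 92.99

Upper bound (one-sided):
t* = 0.845 (one-sided for 80%)
Upper bound = x̄ + t* · s/√n = 91.7 + 0.845 · 15.0/√96 = 92.99

We are 80% confident that μ ≤ 92.99.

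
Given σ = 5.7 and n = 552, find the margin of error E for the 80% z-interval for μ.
Margin of error = 0.31

Margin of error = z* · σ/√n
= 1.282 · 5.7/√552
= 1.282 · 5.7/23.4947
= 0.31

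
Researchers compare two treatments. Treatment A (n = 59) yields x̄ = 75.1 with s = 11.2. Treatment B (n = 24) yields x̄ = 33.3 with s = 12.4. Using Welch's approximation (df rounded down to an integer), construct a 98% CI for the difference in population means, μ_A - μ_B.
(34.71, 48.89)

Difference: x̄₁ - x̄₂ = 41.80
SE = √(s₁²/n₁ + s₂²/n₂) = √(11.2²/59 + 12.4²/24) = 2.9211
df = 39.09 → 39 (Welch–Satterthwaite, rounded down)
t* = 2.426

CI: 41.80 ± 2.426 · 2.9211 = 41.80 ± 7.09 = (34.71, 48.89)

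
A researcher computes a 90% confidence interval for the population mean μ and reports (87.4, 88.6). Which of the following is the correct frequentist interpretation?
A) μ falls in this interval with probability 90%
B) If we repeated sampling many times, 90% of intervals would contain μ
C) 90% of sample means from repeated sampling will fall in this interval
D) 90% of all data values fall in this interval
B

A) Wrong — μ is fixed; the randomness lives in the interval, not in μ.
B) Correct — this is the frequentist long-run coverage interpretation.
C) Wrong — coverage applies to intervals containing μ, not to future x̄ values.
D) Wrong — a CI is about the parameter μ, not individual data values.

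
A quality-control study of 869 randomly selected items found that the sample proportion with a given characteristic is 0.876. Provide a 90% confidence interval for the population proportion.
(0.858, 0.894)

Proportion CI:
SE = √(p̂(1-p̂)/n) = √(0.876 · 0.124 / 869) = 0.01118

z* = 1.645
Margin = z* · SE = 1.645 · 0.01118 = 0.0184

CI: 0.876 ± 0.0184 = (0.858, 0.894)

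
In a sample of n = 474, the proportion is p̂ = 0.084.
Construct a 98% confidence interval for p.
(0.054, 0.114)

Proportion CI:
SE = √(p̂(1-p̂)/n) = √(0.084 · 0.916 / 474) = 0.01274

z* = 2.326
Margin = z* · SE = 2.326 · 0.01274 = 0.0296

CI: 0.084 ± 0.0296 = (0.054, 0.114)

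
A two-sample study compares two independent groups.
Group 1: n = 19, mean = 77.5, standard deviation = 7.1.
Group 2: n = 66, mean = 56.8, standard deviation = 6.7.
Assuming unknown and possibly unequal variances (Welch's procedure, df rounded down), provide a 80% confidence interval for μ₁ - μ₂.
(18.30, 23.10)

Difference: x̄₁ - x̄₂ = 20.70
SE = √(s₁²/n₁ + s₂²/n₂) = √(7.1²/19 + 6.7²/66) = 1.8257
df = 27.90 → 27 (Welch–Satterthwaite, rounded down)
t* = 1.314

CI: 20.70 ± 1.314 · 1.8257 = 20.70 ± 2.40 = (18.30, 23.10)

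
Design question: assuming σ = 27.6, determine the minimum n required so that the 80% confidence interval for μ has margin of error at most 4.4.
n ≥ 65

For margin E ≤ 4.4:
n ≥ (z* · σ / E)²
n ≥ (1.282 · 27.6 / 4.4)²
n ≥ 64.67

Minimum n = 65 (rounding up)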